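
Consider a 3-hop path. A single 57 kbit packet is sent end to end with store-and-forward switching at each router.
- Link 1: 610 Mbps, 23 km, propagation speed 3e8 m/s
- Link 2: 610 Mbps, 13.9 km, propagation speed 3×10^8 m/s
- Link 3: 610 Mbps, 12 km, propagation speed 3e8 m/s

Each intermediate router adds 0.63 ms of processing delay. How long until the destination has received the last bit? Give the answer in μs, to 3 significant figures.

1700 μs

L = 57000 bits.
Transmission delay per hop = L/R = 57000/610000000 = 93.4426 μs; 3 hops → 280.328 μs.
Propagation delays (d/s per hop): 76.6667, 46.3333, 40 μs; sum = 163 μs.
Processing at 2 router(s): 2 × 0.63 ms = 1260 μs.
End-to-end = 1700 μs.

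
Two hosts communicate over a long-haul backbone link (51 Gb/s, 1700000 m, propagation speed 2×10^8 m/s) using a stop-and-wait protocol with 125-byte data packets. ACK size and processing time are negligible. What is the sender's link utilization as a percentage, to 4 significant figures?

t_tx = L/R = 1000/51000000000 = 1.96078e-08 s.
t_prop = 1700000/200000000 = 0.0085 s; RTT = 0.017 s.
Cycle = t_tx + RTT = 0.017 s.
Utilization = t_tx / cycle = 1.96078e-08/0.017 = 0.0001153 %.

0.0001153 %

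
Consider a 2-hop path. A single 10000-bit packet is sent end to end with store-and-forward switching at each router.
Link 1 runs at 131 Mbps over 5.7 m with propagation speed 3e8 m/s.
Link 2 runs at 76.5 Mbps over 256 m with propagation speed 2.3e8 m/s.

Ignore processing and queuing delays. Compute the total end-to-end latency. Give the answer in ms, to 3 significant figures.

Transmission delays (L/R per hop): 0.0763359, 0.130719 ms; sum = 0.207055 ms.
Propagation delays (d/s per hop): 1.9e-05, 0.00111304 ms; sum = 0.00113204 ms.
End-to-end = 0.208 ms.

0.208 ms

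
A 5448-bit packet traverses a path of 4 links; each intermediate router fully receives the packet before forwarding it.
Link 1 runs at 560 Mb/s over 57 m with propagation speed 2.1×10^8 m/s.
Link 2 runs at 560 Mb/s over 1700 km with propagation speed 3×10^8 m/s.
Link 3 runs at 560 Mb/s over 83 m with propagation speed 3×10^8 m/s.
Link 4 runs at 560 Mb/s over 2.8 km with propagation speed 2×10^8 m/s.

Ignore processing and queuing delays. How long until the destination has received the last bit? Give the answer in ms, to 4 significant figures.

Transmission delay per hop = L/R = 5448/560000000 = 0.00972857 ms; 4 hops → 0.0389143 ms.
Propagation delays (d/s per hop): 0.000271429, 5.66667, 0.000276667, 0.014 ms; sum = 5.68121 ms.
End-to-end = 5.720 ms.

5.720 ms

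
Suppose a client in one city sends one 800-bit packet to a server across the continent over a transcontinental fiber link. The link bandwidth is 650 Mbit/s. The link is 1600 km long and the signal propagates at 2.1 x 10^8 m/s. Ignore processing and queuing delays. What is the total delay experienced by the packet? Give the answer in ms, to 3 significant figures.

Transmission delay = L/R = 800 / 650000000 = 0.00123077 ms.
Propagation delay = d/s = 1600000 m / 210000000 m/s = 7.61905 ms.
Total = 7.62 ms.

7.62 ms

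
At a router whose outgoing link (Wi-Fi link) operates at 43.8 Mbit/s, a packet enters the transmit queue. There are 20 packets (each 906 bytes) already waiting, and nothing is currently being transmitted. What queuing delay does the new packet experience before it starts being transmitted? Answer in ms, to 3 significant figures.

3.31 ms

Each queued packet: L/R = 7248/43800000 = 0.165479 ms.
20 queued → 3.30959 ms.
Queuing delay = 3.31 ms.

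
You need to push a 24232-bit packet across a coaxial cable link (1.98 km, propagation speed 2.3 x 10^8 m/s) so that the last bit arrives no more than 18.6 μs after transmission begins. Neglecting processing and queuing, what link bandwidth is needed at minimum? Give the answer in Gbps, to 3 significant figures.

2.43 Gbps

Propagation delay = 1980 / 2.3e+08 = 8.6087 μs.
Transmission budget = 18.6 − 8.6087 = 9.9913 μs.
R ≥ L / t_tx = 24232 bits / 9.9913e-06 s = 2.43 Gbps.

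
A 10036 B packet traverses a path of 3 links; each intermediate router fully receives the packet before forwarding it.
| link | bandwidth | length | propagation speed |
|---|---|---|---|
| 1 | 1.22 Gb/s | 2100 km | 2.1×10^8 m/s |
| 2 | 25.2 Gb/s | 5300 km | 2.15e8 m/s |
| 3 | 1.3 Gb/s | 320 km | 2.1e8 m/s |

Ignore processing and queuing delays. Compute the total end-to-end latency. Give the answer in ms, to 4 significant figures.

L = 10036 × 8 = 80288 bits.
Transmission delays (L/R per hop): 0.0658098, 0.00318603, 0.06176 ms; sum = 0.130756 ms.
Propagation delays (d/s per hop): 10, 24.6512, 1.52381 ms; sum = 36.175 ms.
End-to-end = 36.31 ms.

36.31 ms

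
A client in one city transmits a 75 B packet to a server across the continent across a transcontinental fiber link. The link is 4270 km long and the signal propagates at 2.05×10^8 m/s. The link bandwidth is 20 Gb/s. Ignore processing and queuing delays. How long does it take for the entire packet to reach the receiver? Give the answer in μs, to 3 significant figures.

20800 μs

L = 75 × 8 = 600 bits.
Transmission delay = L/R = 600 / 20000000000 = 0.03 μs.
Propagation delay = d/s = 4270000 m / 2.05e+08 m/s = 20829.3 μs.
Total = 20800 μs.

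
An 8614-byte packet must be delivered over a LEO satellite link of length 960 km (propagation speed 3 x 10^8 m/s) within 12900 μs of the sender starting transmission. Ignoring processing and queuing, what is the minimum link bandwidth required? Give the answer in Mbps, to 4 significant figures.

7.104 Mbps

L = 68912 bits.
Propagation delay = 960000 / 300000000 = 3200 μs.
Transmission budget = 12900 − 3200 = 9700 μs.
R ≥ L / t_tx = 68912 bits / 0.0097 s = 7.104 Mbps.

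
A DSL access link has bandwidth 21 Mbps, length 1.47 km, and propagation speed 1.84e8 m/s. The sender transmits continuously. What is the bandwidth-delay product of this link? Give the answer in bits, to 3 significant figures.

Propagation delay = 1470 / 184000000 = 7.98913e-06 s.
BDP = R × t_prop = 21000000 × 7.98913e-06 = 167.772 bits.

168 bits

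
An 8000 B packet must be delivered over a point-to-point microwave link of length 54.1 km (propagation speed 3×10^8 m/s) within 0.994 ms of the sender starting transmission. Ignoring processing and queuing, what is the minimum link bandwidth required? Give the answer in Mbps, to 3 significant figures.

78.7 Mbps

L = 64000 bits.
Propagation delay = 54100 / 300000000 = 0.180333 ms.
Transmission budget = 0.994 − 0.180333 = 0.813667 ms.
R ≥ L / t_tx = 64000 bits / 0.000813667 s = 78.7 Mbps.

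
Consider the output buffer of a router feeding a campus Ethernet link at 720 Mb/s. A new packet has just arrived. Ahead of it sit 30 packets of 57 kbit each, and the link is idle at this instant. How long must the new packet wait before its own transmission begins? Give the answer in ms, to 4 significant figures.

2.375 ms

Each queued packet: L/R = 57000/720000000 = 0.0791667 ms.
30 queued → 2.375 ms.
Queuing delay = 2.375 ms.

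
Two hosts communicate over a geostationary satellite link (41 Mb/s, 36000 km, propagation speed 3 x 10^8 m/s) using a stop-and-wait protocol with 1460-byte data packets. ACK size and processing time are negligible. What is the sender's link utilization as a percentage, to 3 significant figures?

0.119 %

t_tx = L/R = 11680/41000000 = 0.000284878 s.
t_prop = 36000000/300000000 = 0.12 s; RTT = 0.24 s.
Cycle = t_tx + RTT = 0.240285 s.
Utilization = t_tx / cycle = 0.000284878/0.240285 = 0.119 %.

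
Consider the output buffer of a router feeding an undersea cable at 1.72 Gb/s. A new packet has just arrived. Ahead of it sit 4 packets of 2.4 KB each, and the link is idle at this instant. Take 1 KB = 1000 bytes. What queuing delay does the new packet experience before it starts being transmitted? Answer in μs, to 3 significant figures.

Each queued packet: L/R = 19200/1720000000 = 11.1628 μs.
4 queued → 44.6512 μs.
Queuing delay = 44.7 μs.

44.7 μs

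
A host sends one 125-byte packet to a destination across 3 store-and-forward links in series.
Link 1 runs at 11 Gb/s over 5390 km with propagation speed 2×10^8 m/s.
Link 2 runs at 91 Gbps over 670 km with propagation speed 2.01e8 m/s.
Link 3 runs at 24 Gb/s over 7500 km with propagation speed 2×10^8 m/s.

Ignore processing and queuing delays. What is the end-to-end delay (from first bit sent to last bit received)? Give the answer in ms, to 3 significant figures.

67.8 ms

L = 125 × 8 = 1000 bits.
Transmission delays (L/R per hop): 9.09091e-05, 1.0989e-05, 4.16667e-05 ms; sum = 0.000143565 ms.
Propagation delays (d/s per hop): 26.95, 3.33333, 37.5 ms; sum = 67.7833 ms.
End-to-end = 67.8 ms.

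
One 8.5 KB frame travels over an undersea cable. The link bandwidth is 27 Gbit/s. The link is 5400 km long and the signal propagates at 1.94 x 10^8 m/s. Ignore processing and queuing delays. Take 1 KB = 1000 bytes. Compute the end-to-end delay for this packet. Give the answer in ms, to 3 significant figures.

L = 68000 bits.
Transmission delay = L/R = 68000 / 27000000000 = 0.00251852 ms.
Propagation delay = d/s = 5400000 m / 194000000 m/s = 27.8351 ms.
Total = 27.8 ms.

27.8 ms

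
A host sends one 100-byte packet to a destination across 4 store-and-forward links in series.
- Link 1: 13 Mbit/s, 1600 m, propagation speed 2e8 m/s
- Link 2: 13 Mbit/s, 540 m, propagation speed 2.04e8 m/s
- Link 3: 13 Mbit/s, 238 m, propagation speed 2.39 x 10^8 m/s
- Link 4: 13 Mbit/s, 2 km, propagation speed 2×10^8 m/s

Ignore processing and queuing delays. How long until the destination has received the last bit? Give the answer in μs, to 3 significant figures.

268 μs

L = 100 × 8 = 800 bits.
Transmission delay per hop = L/R = 800/13000000 = 61.5385 μs; 4 hops → 246.154 μs.
Propagation delays (d/s per hop): 8, 2.64706, 0.995816, 10 μs; sum = 21.6429 μs.
End-to-end = 268 μs.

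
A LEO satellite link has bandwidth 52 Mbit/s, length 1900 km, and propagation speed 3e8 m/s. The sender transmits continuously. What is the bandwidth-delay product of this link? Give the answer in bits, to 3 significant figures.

329000 bits

Propagation delay = 1900000 / 300000000 = 0.00633333 s.
BDP = R × t_prop = 52000000 × 0.00633333 = 329333 bits.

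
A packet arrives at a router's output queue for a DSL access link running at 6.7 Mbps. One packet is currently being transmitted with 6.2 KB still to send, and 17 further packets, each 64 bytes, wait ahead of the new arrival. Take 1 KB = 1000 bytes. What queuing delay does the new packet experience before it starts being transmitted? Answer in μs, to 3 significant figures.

8700 μs

Each queued packet: L/R = 512/6700000 = 76.4179 μs.
17 queued → 1299.1 μs.
Plus remaining 49600 bits of current packet: 7402.99 μs.
Queuing delay = 8700 μs.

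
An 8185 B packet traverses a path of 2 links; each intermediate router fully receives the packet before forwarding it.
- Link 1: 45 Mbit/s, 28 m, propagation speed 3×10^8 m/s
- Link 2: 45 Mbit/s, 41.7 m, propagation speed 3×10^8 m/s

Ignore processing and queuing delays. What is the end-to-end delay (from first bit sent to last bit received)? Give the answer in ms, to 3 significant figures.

2.91 ms

L = 8185 × 8 = 65480 bits.
Transmission delay per hop = L/R = 65480/45000000 = 1.45511 ms; 2 hops → 2.91022 ms.
Propagation delays (d/s per hop): 9.33333e-05, 0.000139 ms; sum = 0.000232333 ms.
End-to-end = 2.91 ms.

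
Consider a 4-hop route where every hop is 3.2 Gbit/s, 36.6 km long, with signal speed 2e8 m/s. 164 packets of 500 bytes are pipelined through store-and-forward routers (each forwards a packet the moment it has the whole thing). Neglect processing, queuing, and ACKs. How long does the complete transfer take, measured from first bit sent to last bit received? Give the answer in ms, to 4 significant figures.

Per-hop transmission t_tx = L/R = 4000/3200000000 = 0.00125 ms.
Per-hop propagation t_prop = 36600/200000000 = 0.183 ms.
Pipeline fill: first packet needs 4·t_tx to clear all hops; remaining 163 packets each add one t_tx.
Total = (4+164-1)·t_tx + 4·t_prop = 167·0.00125 + 4·0.183 = 0.9408 ms.

0.9408 ms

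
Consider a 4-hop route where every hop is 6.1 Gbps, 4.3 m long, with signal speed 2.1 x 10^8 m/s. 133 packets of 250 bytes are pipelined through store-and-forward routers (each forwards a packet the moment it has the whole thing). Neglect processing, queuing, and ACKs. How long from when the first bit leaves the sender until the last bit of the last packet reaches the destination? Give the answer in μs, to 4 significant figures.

Per-hop transmission t_tx = L/R = 2000/6100000000 = 0.327869 μs.
Per-hop propagation t_prop = 4.3/210000000 = 0.0204762 μs.
Pipeline fill: first packet needs 4·t_tx to clear all hops; remaining 132 packets each add one t_tx.
Total = (4+133-1)·t_tx + 4·t_prop = 136·0.327869 + 4·0.0204762 = 44.67 μs.

44.67 μs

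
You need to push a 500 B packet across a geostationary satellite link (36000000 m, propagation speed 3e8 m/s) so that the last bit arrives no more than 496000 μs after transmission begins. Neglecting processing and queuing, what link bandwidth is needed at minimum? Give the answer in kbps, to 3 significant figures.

L = 4000 bits.
Propagation delay = 36000000 / 300000000 = 120000 μs.
Transmission budget = 496000 − 120000 = 376000 μs.
R ≥ L / t_tx = 4000 bits / 0.376 s = 10.6 kbps.

10.6 kbps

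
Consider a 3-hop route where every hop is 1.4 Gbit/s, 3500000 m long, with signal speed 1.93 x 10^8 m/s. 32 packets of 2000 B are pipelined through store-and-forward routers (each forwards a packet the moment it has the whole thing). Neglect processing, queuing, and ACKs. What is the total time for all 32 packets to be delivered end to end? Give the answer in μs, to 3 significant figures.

Per-hop transmission t_tx = L/R = 16000/1400000000 = 11.4286 μs.
Per-hop propagation t_prop = 3500000/193000000 = 18134.7 μs.
Pipeline fill: first packet needs 3·t_tx to clear all hops; remaining 31 packets each add one t_tx.
Total = (3+32-1)·t_tx + 3·t_prop = 34·11.4286 + 3·18134.7 = 54800 μs.

54800 μs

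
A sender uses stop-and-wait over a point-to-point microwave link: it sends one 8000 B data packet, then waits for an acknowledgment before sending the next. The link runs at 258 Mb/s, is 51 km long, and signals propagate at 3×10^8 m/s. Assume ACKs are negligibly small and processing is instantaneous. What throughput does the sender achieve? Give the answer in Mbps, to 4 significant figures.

t_tx = L/R = 64000/258000000 = 0.000248062 s.
t_prop = 51000/300000000 = 0.00017 s; RTT = 0.00034 s.
Cycle = t_tx + RTT = 0.000588062 s.
Throughput = L / cycle = 64000 / 0.000588062 = 108.8 Mbps.

108.8 Mbps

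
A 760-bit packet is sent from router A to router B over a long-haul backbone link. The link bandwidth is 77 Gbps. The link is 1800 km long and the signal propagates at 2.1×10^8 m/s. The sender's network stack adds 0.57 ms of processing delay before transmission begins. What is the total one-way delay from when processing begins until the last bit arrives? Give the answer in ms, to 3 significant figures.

Transmission delay = L/R = 760 / 77000000000 = 9.87013e-06 ms.
Propagation delay = d/s = 1800000 m / 210000000 m/s = 8.57143 ms.
Plus processing delay 0.57 ms = 0.57 ms.
Total = 9.14 ms.

9.14 ms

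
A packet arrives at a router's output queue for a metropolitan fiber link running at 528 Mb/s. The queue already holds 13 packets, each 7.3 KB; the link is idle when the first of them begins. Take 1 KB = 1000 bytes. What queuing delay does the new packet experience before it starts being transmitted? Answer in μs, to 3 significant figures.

Each queued packet: L/R = 58400/528000000 = 110.606 μs.
13 queued → 1437.88 μs.
Queuing delay = 1440 μs.

1440 μs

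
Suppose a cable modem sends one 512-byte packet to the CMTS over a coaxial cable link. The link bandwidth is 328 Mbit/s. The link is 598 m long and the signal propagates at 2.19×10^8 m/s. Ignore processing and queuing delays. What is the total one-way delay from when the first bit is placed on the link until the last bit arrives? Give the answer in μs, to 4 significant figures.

L = 512 × 8 = 4096 bits.
Transmission delay = L/R = 4096 / 328000000 = 12.4878 μs.
Propagation delay = d/s = 598 m / 219000000 m/s = 2.73059 μs.
Total = 15.22 μs.

15.22 μs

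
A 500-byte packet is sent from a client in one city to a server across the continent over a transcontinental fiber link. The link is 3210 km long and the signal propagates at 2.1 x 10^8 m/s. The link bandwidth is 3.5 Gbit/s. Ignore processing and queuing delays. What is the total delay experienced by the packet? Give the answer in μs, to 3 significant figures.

L = 500 × 8 = 4000 bits.
Transmission delay = L/R = 4000 / 3500000000 = 1.14286 μs.
Propagation delay = d/s = 3210000 m / 210000000 m/s = 15285.7 μs.
Total = 15300 μs.

15300 μs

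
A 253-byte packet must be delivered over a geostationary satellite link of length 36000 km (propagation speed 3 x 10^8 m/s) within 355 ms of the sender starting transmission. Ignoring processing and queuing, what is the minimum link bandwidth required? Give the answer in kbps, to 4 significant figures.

8.613 kbps

L = 2024 bits.
Propagation delay = 36000000 / 300000000 = 120 ms.
Transmission budget = 355 − 120 = 235 ms.
R ≥ L / t_tx = 2024 bits / 0.235 s = 8.613 kbps.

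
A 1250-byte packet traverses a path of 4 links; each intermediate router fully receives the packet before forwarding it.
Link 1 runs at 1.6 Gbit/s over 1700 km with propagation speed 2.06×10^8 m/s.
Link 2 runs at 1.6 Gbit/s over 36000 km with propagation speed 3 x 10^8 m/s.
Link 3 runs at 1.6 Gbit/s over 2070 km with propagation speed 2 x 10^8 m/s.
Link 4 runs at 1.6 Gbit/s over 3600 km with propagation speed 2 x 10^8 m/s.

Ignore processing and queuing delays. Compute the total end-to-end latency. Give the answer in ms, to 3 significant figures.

L = 1250 × 8 = 10000 bits.
Transmission delay per hop = L/R = 10000/1600000000 = 0.00625 ms; 4 hops → 0.025 ms.
Propagation delays (d/s per hop): 8.25243, 120, 10.35, 18 ms; sum = 156.602 ms.
End-to-end = 157 ms.

157 ms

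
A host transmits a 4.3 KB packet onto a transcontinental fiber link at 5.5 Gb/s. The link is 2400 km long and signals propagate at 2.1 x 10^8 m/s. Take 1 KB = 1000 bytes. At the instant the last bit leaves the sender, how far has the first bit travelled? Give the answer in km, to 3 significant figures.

1.31 km

t_tx = L/R = 34400/5500000000 = 6.25455e-06 s.
Distance = s × t_tx = 210000000 × 6.25455e-06 = 1.31 km.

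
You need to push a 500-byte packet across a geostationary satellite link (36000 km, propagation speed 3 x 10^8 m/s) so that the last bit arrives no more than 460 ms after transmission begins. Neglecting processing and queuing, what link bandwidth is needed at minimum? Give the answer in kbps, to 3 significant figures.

11.8 kbps

L = 4000 bits.
Propagation delay = 36000000 / 300000000 = 120 ms.
Transmission budget = 460 − 120 = 340 ms.
R ≥ L / t_tx = 4000 bits / 0.34 s = 11.8 kbps.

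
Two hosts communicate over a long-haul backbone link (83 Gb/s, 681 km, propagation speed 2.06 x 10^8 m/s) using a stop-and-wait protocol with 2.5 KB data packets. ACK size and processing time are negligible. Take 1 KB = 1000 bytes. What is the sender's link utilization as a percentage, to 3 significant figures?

0.00364 %

t_tx = L/R = 20000/83000000000 = 2.40964e-07 s.
t_prop = 681000/206000000 = 0.00330583 s; RTT = 0.00661165 s.
Cycle = t_tx + RTT = 0.00661189 s.
Utilization = t_tx / cycle = 2.40964e-07/0.00661189 = 0.00364 %.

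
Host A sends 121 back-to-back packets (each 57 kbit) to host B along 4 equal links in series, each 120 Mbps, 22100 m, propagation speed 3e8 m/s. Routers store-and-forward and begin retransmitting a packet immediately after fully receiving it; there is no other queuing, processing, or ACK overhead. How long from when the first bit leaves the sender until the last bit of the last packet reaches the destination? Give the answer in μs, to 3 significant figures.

Per-hop transmission t_tx = L/R = 57000/120000000 = 475 μs.
Per-hop propagation t_prop = 22100/300000000 = 73.6667 μs.
Pipeline fill: first packet needs 4·t_tx to clear all hops; remaining 120 packets each add one t_tx.
Total = (4+121-1)·t_tx + 4·t_prop = 124·475 + 4·73.6667 = 59200 μs.

59200 μs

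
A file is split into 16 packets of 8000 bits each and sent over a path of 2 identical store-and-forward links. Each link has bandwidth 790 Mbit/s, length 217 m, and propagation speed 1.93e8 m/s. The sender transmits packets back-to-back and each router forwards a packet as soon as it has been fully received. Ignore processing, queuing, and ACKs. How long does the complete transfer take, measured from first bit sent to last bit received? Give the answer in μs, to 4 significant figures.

174.4 μs

Per-hop transmission t_tx = L/R = 8000/790000000 = 10.1266 μs.
Per-hop propagation t_prop = 217/193000000 = 1.12435 μs.
Pipeline fill: first packet needs 2·t_tx to clear all hops; remaining 15 packets each add one t_tx.
Total = (2+16-1)·t_tx + 2·t_prop = 17·10.1266 + 2·1.12435 = 174.4 μs.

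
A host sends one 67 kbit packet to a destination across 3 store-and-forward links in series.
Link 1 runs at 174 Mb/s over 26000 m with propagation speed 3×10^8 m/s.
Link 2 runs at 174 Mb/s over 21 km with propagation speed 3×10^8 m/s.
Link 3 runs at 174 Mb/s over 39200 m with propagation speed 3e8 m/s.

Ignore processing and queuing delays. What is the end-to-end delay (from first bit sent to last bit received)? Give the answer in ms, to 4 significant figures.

L = 67000 bits.
Transmission delay per hop = L/R = 67000/174000000 = 0.385057 ms; 3 hops → 1.15517 ms.
Propagation delays (d/s per hop): 0.0866667, 0.07, 0.130667 ms; sum = 0.287333 ms.
End-to-end = 1.443 ms.

1.443 ms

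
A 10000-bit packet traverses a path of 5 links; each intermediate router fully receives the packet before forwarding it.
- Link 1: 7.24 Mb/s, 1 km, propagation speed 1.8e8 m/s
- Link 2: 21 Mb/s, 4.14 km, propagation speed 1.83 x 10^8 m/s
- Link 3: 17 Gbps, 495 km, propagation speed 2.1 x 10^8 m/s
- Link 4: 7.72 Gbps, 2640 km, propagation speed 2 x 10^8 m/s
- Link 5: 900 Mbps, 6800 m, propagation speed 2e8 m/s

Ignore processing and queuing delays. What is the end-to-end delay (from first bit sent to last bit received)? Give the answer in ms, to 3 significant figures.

Transmission delays (L/R per hop): 1.38122, 0.47619, 0.000588235, 0.00129534, 0.0111111 ms; sum = 1.8704 ms.
Propagation delays (d/s per hop): 0.00555556, 0.022623, 2.35714, 13.2, 0.034 ms; sum = 15.6193 ms.
End-to-end = 17.5 ms.

17.5 ms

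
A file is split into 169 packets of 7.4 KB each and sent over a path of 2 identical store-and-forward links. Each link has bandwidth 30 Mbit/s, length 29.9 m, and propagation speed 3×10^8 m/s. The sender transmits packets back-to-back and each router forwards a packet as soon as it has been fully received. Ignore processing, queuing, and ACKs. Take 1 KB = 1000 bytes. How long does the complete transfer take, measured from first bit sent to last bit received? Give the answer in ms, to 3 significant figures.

335 ms

Per-hop transmission t_tx = L/R = 59200/30000000 = 1.97333 ms.
Per-hop propagation t_prop = 29.9/300000000 = 9.96667e-05 ms.
Pipeline fill: first packet needs 2·t_tx to clear all hops; remaining 168 packets each add one t_tx.
Total = (2+169-1)·t_tx + 2·t_prop = 170·1.97333 + 2·9.96667e-05 = 335 ms.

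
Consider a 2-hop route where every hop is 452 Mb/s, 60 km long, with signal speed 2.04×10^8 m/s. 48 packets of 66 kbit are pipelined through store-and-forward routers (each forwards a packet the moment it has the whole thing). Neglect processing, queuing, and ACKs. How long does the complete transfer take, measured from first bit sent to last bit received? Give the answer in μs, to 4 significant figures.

Per-hop transmission t_tx = L/R = 66000/452000000 = 146.018 μs.
Per-hop propagation t_prop = 60000/204000000 = 294.118 μs.
Pipeline fill: first packet needs 2·t_tx to clear all hops; remaining 47 packets each add one t_tx.
Total = (2+48-1)·t_tx + 2·t_prop = 49·146.018 + 2·294.118 = 7743 μs.

7743 μs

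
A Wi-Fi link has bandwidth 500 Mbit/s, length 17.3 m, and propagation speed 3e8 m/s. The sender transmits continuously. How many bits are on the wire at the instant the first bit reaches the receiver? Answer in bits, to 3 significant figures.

28.8 bits

Propagation delay = 17.3 / 300000000 = 5.76667e-08 s.
BDP = R × t_prop = 500000000 × 5.76667e-08 = 28.8333 bits.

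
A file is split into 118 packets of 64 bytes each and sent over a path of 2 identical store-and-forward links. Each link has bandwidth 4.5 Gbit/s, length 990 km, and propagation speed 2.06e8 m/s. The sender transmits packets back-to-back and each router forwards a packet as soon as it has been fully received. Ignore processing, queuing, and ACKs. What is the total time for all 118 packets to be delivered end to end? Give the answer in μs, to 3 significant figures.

Per-hop transmission t_tx = L/R = 512/4500000000 = 0.113778 μs.
Per-hop propagation t_prop = 990000/206000000 = 4805.83 μs.
Pipeline fill: first packet needs 2·t_tx to clear all hops; remaining 117 packets each add one t_tx.
Total = (2+118-1)·t_tx + 2·t_prop = 119·0.113778 + 2·4805.83 = 9630 μs.

9630 μs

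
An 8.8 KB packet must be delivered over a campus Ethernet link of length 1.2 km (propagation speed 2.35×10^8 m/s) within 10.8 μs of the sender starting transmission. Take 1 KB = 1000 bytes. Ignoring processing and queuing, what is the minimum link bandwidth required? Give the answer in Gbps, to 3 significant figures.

L = 70400 bits.
Propagation delay = 1200 / 235000000 = 5.10638 μs.
Transmission budget = 10.8 − 5.10638 = 5.69362 μs.
R ≥ L / t_tx = 70400 bits / 5.69362e-06 s = 12.4 Gbps.

12.4 Gbps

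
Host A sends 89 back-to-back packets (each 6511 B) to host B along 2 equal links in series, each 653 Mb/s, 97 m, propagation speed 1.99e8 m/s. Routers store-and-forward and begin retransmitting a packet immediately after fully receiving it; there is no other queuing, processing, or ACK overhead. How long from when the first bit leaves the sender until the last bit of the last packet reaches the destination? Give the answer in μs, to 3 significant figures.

Per-hop transmission t_tx = L/R = 52088/653000000 = 79.7672 μs.
Per-hop propagation t_prop = 97/199000000 = 0.487437 μs.
Pipeline fill: first packet needs 2·t_tx to clear all hops; remaining 88 packets each add one t_tx.
Total = (2+89-1)·t_tx + 2·t_prop = 90·79.7672 + 2·0.487437 = 7180 μs.

7180 μs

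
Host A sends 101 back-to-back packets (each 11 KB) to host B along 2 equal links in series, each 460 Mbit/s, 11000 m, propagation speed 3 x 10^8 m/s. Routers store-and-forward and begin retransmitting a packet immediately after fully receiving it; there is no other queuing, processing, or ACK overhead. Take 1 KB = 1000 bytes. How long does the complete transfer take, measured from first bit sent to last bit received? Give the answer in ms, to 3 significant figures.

19.6 ms

Per-hop transmission t_tx = L/R = 88000/460000000 = 0.191304 ms.
Per-hop propagation t_prop = 11000/300000000 = 0.0366667 ms.
Pipeline fill: first packet needs 2·t_tx to clear all hops; remaining 100 packets each add one t_tx.
Total = (2+101-1)·t_tx + 2·t_prop = 102·0.191304 + 2·0.0366667 = 19.6 ms.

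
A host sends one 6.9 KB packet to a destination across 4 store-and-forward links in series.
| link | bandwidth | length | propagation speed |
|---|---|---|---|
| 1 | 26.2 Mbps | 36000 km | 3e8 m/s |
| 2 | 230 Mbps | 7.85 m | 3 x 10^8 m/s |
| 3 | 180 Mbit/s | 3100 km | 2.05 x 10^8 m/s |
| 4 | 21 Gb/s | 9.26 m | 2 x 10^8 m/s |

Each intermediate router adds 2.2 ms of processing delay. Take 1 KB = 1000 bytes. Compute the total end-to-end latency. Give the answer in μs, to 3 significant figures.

L = 55200 bits.
Transmission delays (L/R per hop): 2106.87, 240, 306.667, 2.62857 μs; sum = 2656.17 μs.
Propagation delays (d/s per hop): 120000, 0.0261667, 15122, 0.0463 μs; sum = 135122 μs.
Processing at 3 router(s): 3 × 2.2 ms = 6600 μs.
End-to-end = 144000 μs.

144000 μs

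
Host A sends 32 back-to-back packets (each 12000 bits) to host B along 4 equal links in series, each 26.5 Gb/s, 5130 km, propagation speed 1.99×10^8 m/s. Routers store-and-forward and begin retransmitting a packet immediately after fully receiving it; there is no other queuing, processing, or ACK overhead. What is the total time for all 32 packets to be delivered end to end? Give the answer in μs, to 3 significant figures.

103000 μs

Per-hop transmission t_tx = L/R = 12000/26500000000 = 0.45283 μs.
Per-hop propagation t_prop = 5130000/199000000 = 25778.9 μs.
Pipeline fill: first packet needs 4·t_tx to clear all hops; remaining 31 packets each add one t_tx.
Total = (4+32-1)·t_tx + 4·t_prop = 35·0.45283 + 4·25778.9 = 103000 μs.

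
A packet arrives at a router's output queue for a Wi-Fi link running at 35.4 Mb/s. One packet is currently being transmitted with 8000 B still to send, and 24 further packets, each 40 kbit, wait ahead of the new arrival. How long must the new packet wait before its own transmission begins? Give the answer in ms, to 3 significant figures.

28.9 ms

Each queued packet: L/R = 40000/35400000 = 1.12994 ms.
24 queued → 27.1186 ms.
Plus remaining 64000 bits of current packet: 1.80791 ms.
Queuing delay = 28.9 ms.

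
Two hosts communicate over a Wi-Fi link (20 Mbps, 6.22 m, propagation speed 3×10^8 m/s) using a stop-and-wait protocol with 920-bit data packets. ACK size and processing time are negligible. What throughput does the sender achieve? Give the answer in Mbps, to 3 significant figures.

20.0 Mbps

t_tx = L/R = 920/20000000 = 4.6e-05 s.
t_prop = 6.22/300000000 = 2.07333e-08 s; RTT = 4.14667e-08 s.
Cycle = t_tx + RTT = 4.60415e-05 s.
Throughput = L / cycle = 920 / 4.60415e-05 = 20.0 Mbps.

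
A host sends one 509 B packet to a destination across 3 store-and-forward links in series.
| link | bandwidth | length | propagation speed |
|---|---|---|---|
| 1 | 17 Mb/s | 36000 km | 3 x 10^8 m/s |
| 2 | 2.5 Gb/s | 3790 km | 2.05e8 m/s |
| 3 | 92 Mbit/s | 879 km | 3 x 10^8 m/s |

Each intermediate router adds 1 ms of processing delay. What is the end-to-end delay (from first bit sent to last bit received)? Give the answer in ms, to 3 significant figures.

L = 509 × 8 = 4072 bits.
Transmission delays (L/R per hop): 0.239529, 0.0016288, 0.0442609 ms; sum = 0.285419 ms.
Propagation delays (d/s per hop): 120, 18.4878, 2.93 ms; sum = 141.418 ms.
Processing at 2 router(s): 2 × 1 ms = 2 ms.
End-to-end = 144 ms.

144 ms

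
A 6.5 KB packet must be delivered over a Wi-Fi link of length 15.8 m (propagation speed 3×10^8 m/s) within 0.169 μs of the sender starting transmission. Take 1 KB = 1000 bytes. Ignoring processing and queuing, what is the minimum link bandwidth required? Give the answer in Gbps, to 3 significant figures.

L = 52000 bits.
Propagation delay = 15.8 / 300000000 = 0.0526667 μs.
Transmission budget = 0.169 − 0.0526667 = 0.116333 μs.
R ≥ L / t_tx = 52000 bits / 1.16333e-07 s = 447 Gbps.

447 Gbps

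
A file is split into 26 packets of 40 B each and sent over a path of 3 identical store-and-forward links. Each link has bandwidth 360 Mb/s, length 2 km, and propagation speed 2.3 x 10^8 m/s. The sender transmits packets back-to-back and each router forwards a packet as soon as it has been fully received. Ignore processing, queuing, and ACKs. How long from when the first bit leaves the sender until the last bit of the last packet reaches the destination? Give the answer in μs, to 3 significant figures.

Per-hop transmission t_tx = L/R = 320/360000000 = 0.888889 μs.
Per-hop propagation t_prop = 2000/2.3e+08 = 8.69565 μs.
Pipeline fill: first packet needs 3·t_tx to clear all hops; remaining 25 packets each add one t_tx.
Total = (3+26-1)·t_tx + 3·t_prop = 28·0.888889 + 3·8.69565 = 51.0 μs.

51.0 μs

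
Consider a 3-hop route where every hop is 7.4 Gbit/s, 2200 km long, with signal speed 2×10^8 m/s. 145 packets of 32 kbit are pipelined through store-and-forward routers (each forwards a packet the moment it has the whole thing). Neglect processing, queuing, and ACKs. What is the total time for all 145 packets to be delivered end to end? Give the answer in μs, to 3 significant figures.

33600 μs

Per-hop transmission t_tx = L/R = 32000/7400000000 = 4.32432 μs.
Per-hop propagation t_prop = 2200000/200000000 = 11000 μs.
Pipeline fill: first packet needs 3·t_tx to clear all hops; remaining 144 packets each add one t_tx.
Total = (3+145-1)·t_tx + 3·t_prop = 147·4.32432 + 3·11000 = 33600 μs.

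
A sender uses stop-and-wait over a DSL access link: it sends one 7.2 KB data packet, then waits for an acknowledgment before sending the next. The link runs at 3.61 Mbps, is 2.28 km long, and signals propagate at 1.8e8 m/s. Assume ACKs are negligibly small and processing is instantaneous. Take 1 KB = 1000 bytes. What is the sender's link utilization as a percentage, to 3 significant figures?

99.8 %

t_tx = L/R = 57600/3610000 = 0.0159557 s.
t_prop = 2280/180000000 = 1.26667e-05 s; RTT = 2.53333e-05 s.
Cycle = t_tx + RTT = 0.015981 s.
Utilization = t_tx / cycle = 0.0159557/0.015981 = 99.8 %.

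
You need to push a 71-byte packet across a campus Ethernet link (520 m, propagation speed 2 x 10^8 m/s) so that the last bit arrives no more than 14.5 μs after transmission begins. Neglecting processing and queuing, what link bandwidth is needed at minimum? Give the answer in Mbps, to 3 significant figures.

47.7 Mbps

L = 568 bits.
Propagation delay = 520 / 200000000 = 2.6 μs.
Transmission budget = 14.5 − 2.6 = 11.9 μs.
R ≥ L / t_tx = 568 bits / 1.19e-05 s = 47.7 Mbps.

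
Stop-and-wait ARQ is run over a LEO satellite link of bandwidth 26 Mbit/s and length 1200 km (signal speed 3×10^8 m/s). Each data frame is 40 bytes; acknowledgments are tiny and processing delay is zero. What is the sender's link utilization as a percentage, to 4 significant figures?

t_tx = L/R = 320/26000000 = 1.23077e-05 s.
t_prop = 1200000/300000000 = 0.004 s; RTT = 0.008 s.
Cycle = t_tx + RTT = 0.00801231 s.
Utilization = t_tx / cycle = 1.23077e-05/0.00801231 = 0.1536 %.

0.1536 %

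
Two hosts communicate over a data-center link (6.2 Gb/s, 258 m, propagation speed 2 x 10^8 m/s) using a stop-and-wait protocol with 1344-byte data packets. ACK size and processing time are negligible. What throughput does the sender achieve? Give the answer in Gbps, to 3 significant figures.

t_tx = L/R = 10752/6200000000 = 1.73419e-06 s.
t_prop = 258/200000000 = 1.29e-06 s; RTT = 2.58e-06 s.
Cycle = t_tx + RTT = 4.31419e-06 s.
Throughput = L / cycle = 10752 / 4.31419e-06 = 2.49 Gbps.

2.49 Gbps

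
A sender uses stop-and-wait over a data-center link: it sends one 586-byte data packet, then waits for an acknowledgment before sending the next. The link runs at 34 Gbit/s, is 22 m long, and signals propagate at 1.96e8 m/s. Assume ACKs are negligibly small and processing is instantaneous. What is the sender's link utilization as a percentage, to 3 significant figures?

t_tx = L/R = 4688/34000000000 = 1.37882e-07 s.
t_prop = 22/196000000 = 1.12245e-07 s; RTT = 2.2449e-07 s.
Cycle = t_tx + RTT = 3.62372e-07 s.
Utilization = t_tx / cycle = 1.37882e-07/3.62372e-07 = 38.0 %.

38.0 %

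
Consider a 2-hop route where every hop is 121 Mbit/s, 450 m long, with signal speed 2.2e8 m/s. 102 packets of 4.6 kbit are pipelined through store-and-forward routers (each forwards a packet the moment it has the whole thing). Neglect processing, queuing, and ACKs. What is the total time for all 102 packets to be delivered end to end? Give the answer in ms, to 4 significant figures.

3.920 ms

Per-hop transmission t_tx = L/R = 4600/121000000 = 0.0380165 ms.
Per-hop propagation t_prop = 450/2.2e+08 = 0.00204545 ms.
Pipeline fill: first packet needs 2·t_tx to clear all hops; remaining 101 packets each add one t_tx.
Total = (2+102-1)·t_tx + 2·t_prop = 103·0.0380165 + 2·0.00204545 = 3.920 ms.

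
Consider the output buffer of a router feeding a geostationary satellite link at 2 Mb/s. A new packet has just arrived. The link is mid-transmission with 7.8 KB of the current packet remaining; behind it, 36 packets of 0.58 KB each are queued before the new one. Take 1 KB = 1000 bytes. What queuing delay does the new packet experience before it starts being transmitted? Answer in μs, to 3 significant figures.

115000 μs

Each queued packet: L/R = 4640/2000000 = 2320 μs.
36 queued → 83520 μs.
Plus remaining 62400 bits of current packet: 31200 μs.
Queuing delay = 115000 μs.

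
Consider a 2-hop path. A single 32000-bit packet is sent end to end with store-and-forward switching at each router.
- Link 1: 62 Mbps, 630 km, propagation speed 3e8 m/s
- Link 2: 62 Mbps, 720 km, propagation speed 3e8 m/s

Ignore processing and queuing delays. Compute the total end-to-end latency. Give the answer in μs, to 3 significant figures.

Transmission delay per hop = L/R = 32000/62000000 = 516.129 μs; 2 hops → 1032.26 μs.
Propagation delays (d/s per hop): 2100, 2400 μs; sum = 4500 μs.
End-to-end = 5530 μs.

5530 μs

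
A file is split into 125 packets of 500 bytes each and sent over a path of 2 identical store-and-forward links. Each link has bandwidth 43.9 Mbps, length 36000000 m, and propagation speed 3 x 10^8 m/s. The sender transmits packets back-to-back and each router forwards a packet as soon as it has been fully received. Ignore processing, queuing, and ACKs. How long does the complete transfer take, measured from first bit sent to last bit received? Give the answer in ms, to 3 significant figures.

251 ms

Per-hop transmission t_tx = L/R = 4000/43900000 = 0.0911162 ms.
Per-hop propagation t_prop = 36000000/300000000 = 120 ms.
Pipeline fill: first packet needs 2·t_tx to clear all hops; remaining 124 packets each add one t_tx.
Total = (2+125-1)·t_tx + 2·t_prop = 126·0.0911162 + 2·120 = 251 ms.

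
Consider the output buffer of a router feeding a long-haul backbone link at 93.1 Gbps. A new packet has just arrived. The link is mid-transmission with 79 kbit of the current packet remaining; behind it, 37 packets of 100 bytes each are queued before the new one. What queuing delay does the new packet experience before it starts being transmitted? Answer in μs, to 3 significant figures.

1.17 μs

Each queued packet: L/R = 800/93100000000 = 0.00859291 μs.
37 queued → 0.317938 μs.
Plus remaining 79000 bits of current packet: 0.84855 μs.
Queuing delay = 1.17 μs.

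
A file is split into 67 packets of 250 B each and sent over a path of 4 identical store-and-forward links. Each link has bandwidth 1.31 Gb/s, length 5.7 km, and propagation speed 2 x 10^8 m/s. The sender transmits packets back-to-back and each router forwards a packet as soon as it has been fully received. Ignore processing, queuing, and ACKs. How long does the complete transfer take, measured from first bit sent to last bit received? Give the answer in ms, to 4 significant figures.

0.2209 ms

Per-hop transmission t_tx = L/R = 2000/1310000000 = 0.00152672 ms.
Per-hop propagation t_prop = 5700/200000000 = 0.0285 ms.
Pipeline fill: first packet needs 4·t_tx to clear all hops; remaining 66 packets each add one t_tx.
Total = (4+67-1)·t_tx + 4·t_prop = 70·0.00152672 + 4·0.0285 = 0.2209 ms.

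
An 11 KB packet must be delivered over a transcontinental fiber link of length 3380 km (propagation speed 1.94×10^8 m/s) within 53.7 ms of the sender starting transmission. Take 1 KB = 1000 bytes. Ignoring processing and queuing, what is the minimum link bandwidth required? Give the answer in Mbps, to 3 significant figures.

L = 88000 bits.
Propagation delay = 3380000 / 194000000 = 17.4227 ms.
Transmission budget = 53.7 − 17.4227 = 36.2773 ms.
R ≥ L / t_tx = 88000 bits / 0.0362773 s = 2.43 Mbps.

2.43 Mbps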